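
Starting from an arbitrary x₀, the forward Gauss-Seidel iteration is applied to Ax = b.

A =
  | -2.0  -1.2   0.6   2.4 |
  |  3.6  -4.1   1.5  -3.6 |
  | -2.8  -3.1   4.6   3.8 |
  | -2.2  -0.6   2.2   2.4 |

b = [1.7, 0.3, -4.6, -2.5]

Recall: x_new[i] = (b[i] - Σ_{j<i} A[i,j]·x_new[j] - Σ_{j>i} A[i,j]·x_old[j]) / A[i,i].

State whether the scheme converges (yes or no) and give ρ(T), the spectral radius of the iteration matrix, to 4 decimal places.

no, ρ = 1.1297

Split A = D + L + U, D = diag(-2, -4.1, 4.6, 2.4).
T_GS = -(D+L)⁻¹U: row 0 first, T[0,2] = -(0.6)/(-2) = +0.3000; later rows by forward substitution.
  T[0,:] = [+0.0000 -0.6000 +0.3000 +1.2000]
  T[1,:] = [+0.0000 -0.5268 +0.6293 +0.1756]
  T[2,:] = [+0.0000 -0.7203 +0.6067 +0.0227]
  T[3,:] = [+0.0000 -0.0215 -0.1238 +1.1231]
eigenvalue magnitudes: 1.1297, 0.3836, 0.3836, 0.0000.
ρ(T) = max|λ| = 1.1297; 1.1297 > 1, so it fails to converge.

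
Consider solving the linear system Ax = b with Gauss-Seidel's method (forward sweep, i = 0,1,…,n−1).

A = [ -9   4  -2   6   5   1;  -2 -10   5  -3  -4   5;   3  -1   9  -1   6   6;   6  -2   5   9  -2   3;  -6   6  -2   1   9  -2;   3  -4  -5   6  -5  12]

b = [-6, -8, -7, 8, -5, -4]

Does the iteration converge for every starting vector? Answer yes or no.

no

A = D + L + U where D = diag(-9, -10, 9, 9, 9, 12).
Gauss-Seidel: T = -(D+L)⁻¹U, row 0 first, T[0,4] = -(5)/(-9) = +0.5556; later rows by forward substitution.
  T[0,:] = [+0.0000, +0.4444, -0.2222, +0.6667, +0.5556, +0.1111]
  T[1,:] = [+0.0000, -0.0889, +0.5444, -0.4333, -0.5111, +0.4778]
  T[2,:] = [+0.0000, -0.1580, +0.1346, -0.1593, -0.9086, -0.6506]
  T[3,:] = [+0.0000, -0.2283, +0.1944, -0.4523, +0.2431, +0.0602]
  T[4,:] = [+0.0000, +0.3458, -0.5028, +0.7482, +0.4822, -0.1735]
  T[5,:] = [+0.0000, +0.0516, -0.0136, +0.1604, -0.6085, -0.2420]
|eigenvalues of T|: 1.1469, 0.4818, 0.3870, 0.0970, 0.0147, 0.0000.
ρ(T) = max|λ| = 1.1469; 1.1469 > 1: divergent.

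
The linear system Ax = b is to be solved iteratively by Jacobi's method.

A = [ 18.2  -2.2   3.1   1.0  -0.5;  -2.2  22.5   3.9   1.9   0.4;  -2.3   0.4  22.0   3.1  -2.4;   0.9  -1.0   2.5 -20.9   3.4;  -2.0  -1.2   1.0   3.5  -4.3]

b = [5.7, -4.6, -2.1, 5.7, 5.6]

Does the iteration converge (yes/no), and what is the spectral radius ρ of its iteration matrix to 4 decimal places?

yes, ρ = 0.4421

Write A = D+L+U with D = diag(18.2, 22.5, 22, -20.9, -4.3).
T_J = -D⁻¹(L+U): T[1,4] = -(0.4)/(22.5) = -0.0178; T[1,1] = 0.
  T[0,:] = [+0.0000  +0.1209  -0.1703  -0.0549  +0.0275]
  T[1,:] = [+0.0978  +0.0000  -0.1733  -0.0844  -0.0178]
  T[2,:] = [+0.1045  -0.0182  +0.0000  -0.1409  +0.1091]
  T[3,:] = [+0.0431  -0.0478  +0.1196  +0.0000  +0.1627]
  T[4,:] = [-0.4651  -0.2791  +0.2326  +0.8140  +0.0000]
|λ(T)| sorted: 0.4421, 0.2076, 0.2076, 0.1169, 0.0472.
spectral radius ρ = 0.4421; 0.4421 < 1: convergent.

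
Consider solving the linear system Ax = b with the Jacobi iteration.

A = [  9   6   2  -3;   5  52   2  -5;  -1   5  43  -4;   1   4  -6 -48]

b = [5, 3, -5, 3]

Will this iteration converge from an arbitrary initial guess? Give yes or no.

yes

Diagonal D = diag(9, 52, 43, -48); L, U strict lower/upper.
Jacobi T = -D⁻¹(L+U): T[2,1] = -(5)/(43) = -0.1163; T[2,2] = 0.
  T[0,:] = [+0.0000 -0.6667 -0.2222 +0.3333]
  T[1,:] = [-0.0962 +0.0000 -0.0385 +0.0962]
  T[2,:] = [+0.0233 -0.1163 +0.0000 +0.0930]
  T[3,:] = [+0.0208 +0.0833 -0.1250 +0.0000]
|eigenvalues of T|: 0.3074, 0.2310, 0.1006, 0.1006.
spectral radius ρ = 0.3074; 0.3074 < 1 ⇒ converges.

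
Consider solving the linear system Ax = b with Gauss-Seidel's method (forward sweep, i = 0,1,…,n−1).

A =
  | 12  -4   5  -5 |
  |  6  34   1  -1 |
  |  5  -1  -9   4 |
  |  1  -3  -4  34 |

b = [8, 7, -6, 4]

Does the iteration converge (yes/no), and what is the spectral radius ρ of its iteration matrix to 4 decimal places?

Split A = D + L + U, D = diag(12, 34, -9, 34).
Gauss-Seidel: T = -(D+L)⁻¹U, row 0 first, T[0,2] = -(5)/(12) = -0.4167; later rows by forward substitution.
  T[0,:] = [+0.0000 +0.3333 -0.4167 +0.4167]
  T[1,:] = [+0.0000 -0.0588 +0.0441 -0.0441]
  T[2,:] = [+0.0000 +0.1917 -0.2364 +0.6808]
  T[3,:] = [+0.0000 +0.0076 -0.0117 +0.0639]
moduli |λ_i(T)| = 0.2498, 0.0338, 0.0152, 0.0000.
ρ(T) = max|λ| = 0.2498; 0.2498 < 1, so it converges for any x₀.

yes, ρ = 0.2498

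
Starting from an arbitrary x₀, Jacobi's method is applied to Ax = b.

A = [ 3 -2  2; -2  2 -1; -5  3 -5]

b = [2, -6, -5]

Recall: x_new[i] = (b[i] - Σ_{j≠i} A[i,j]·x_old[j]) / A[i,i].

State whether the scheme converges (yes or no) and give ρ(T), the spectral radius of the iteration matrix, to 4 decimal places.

no, ρ = 1.4612

Diagonal D = diag(3, 2, -5); L, U strict lower/upper.
Jacobi: T = -D⁻¹(L+U), T[1,2] = -(-1)/(2) = +0.5000; T[1,1] = 0.
  T[0,:] = [+0.0000 +0.6667 -0.6667]
  T[1,:] = [+1.0000 +0.0000 +0.5000]
  T[2,:] = [-1.0000 +0.6000 +0.0000]
moduli |λ_i(T)| = 1.4612, 0.9093, 0.5519.
ρ(T) = max|λ| = 1.4612; 1.4612 > 1: divergent.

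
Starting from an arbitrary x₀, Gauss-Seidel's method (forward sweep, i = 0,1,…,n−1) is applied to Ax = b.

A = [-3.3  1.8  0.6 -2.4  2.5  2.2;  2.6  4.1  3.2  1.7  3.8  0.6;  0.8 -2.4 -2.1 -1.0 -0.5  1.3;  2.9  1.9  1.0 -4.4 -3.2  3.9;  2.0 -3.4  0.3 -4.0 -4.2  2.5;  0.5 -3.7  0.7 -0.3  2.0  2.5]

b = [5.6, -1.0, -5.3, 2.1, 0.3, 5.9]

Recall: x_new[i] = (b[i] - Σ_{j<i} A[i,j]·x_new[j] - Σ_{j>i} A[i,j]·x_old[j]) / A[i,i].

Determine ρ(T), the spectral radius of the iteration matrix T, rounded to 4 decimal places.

1.6856

Diagonal D = diag(-3.3, 4.1, -2.1, -4.4, -4.2, 2.5); L, U strict lower/upper.
Gauss-Seidel: T = -(D+L)⁻¹U, row 0 first, T[0,4] = -(2.5)/(-3.3) = +0.7576; later rows by forward substitution.
  T[0,:] = [+0.0000  +0.5455  +0.1818  -0.7273  +0.7576  +0.6667]
  T[1,:] = [+0.0000  -0.3459  -0.8958  +0.0466  -1.4072  -0.5691]
  T[2,:] = [+0.0000  +0.6031  +1.0930  -0.8065  +1.6588  +1.5234]
  T[3,:] = [+0.0000  +0.3472  -0.0186  -0.6425  -0.4586  +1.4262]
  T[4,:] = [+0.0000  +0.2522  +0.9075  +0.1703  +2.0552  +0.1239]
  T[5,:] = [+0.0000  -0.9499  -2.3964  +0.2268  -4.3979  -1.3301]
|λ(T)| sorted: 1.6856, 0.9901, 0.9901, 0.2148, 0.0495, 0.0000.
ρ(T) = max|λ| = 1.6856; 1.6856 > 1, so it fails to converge.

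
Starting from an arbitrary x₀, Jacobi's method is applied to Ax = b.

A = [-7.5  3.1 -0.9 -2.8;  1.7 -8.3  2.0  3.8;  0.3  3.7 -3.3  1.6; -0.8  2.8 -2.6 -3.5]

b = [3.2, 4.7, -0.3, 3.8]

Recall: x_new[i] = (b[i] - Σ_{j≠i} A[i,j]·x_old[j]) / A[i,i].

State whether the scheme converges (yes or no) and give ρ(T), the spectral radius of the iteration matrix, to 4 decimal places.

Diagonal D = diag(-7.5, -8.3, -3.3, -3.5); L, U strict lower/upper.
Jacobi T = -D⁻¹(L+U): T[0,2] = -(-0.9)/(-7.5) = -0.1200; T[0,0] = 0.
  T[0,:] = [+0.0000 +0.4133 -0.1200 -0.3733]
  T[1,:] = [+0.2048 +0.0000 +0.2410 +0.4578]
  T[2,:] = [+0.0909 +1.1212 +0.0000 +0.4848]
  T[3,:] = [-0.2286 +0.8000 -0.7429 +0.0000]
|eigenvalues of T|: 0.9415, 0.5705, 0.5705, 0.1609.
ρ = 0.9415; 0.9415 < 1: convergent.

yes, ρ = 0.9415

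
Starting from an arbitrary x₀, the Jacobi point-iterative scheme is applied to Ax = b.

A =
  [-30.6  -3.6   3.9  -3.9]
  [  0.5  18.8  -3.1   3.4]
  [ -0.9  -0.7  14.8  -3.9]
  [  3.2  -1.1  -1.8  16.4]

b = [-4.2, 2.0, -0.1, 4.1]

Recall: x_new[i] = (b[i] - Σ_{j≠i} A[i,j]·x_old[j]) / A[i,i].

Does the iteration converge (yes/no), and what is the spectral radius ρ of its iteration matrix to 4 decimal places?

Split A = D + L + U, D = diag(-30.6, 18.8, 14.8, 16.4).
Jacobi T = -D⁻¹(L+U): T[3,2] = -(-1.8)/(16.4) = +0.1098; T[3,3] = 0.
  T[0,:] = [+0.0000, -0.1176, +0.1275, -0.1275]
  T[1,:] = [-0.0266, +0.0000, +0.1649, -0.1809]
  T[2,:] = [+0.0608, +0.0473, +0.0000, +0.2635]
  T[3,:] = [-0.1951, +0.0671, +0.1098, +0.0000]
|eigenvalues of T|: 0.3218, 0.1811, 0.1332, 0.1332.
ρ(T) = max|λ| = 0.3218; 0.3218 < 1, so it converges for any x₀.

yes, ρ = 0.3218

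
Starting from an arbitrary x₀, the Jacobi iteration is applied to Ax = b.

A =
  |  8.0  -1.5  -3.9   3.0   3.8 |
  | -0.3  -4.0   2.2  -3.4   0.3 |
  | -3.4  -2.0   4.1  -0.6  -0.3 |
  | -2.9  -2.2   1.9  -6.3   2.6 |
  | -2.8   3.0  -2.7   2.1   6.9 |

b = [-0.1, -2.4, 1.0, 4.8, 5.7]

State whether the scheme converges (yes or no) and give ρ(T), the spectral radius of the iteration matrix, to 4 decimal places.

Let D = diag(8, -4, 4.1, -6.3, 6.9); L, U the strict triangles.
Jacobi: T = -D⁻¹(L+U), T[0,1] = -(-1.5)/(8) = +0.1875; T[0,0] = 0.
  T[0,:] = [+0.0000  +0.1875  +0.4875  -0.3750  -0.4750]
  T[1,:] = [-0.0750  +0.0000  +0.5500  -0.8500  +0.0750]
  T[2,:] = [+0.8293  +0.4878  +0.0000  +0.1463  +0.0732]
  T[3,:] = [-0.4603  -0.3492  +0.3016  +0.0000  +0.4127]
  T[4,:] = [+0.4058  -0.4348  +0.3913  -0.3043  +0.0000]
|roots of det(T-λI)|: 1.1653, 0.8177, 0.5535, 0.5535, 0.5094.
ρ = 1.1653; 1.1653 > 1, so it fails to converge.

no, ρ = 1.1653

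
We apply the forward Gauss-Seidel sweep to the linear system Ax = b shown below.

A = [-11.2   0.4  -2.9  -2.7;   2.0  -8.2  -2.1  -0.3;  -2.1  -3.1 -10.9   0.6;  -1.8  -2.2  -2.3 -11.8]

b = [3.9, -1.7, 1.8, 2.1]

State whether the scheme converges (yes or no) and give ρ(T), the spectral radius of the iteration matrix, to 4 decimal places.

Let D = diag(-11.2, -8.2, -10.9, -11.8); L, U the strict triangles.
GS T = -(D+L)⁻¹U: row 0 first, T[0,1] = -(0.4)/(-11.2) = +0.0357; later rows by forward substitution.
  T[0,:] = [+0.0000  +0.0357  -0.2589  -0.2411]
  T[1,:] = [+0.0000  +0.0087  -0.3193  -0.0954]
  T[2,:] = [+0.0000  -0.0094  +0.1407  +0.1286]
  T[3,:] = [+0.0000  -0.0052  +0.0716  +0.0295]
|roots of det(T-λI)|: 0.2136, 0.0190, 0.0190, 0.0000.
ρ(T) = max|λ| = 0.2136; 0.2136 < 1 ⇒ converges.

yes, ρ = 0.2136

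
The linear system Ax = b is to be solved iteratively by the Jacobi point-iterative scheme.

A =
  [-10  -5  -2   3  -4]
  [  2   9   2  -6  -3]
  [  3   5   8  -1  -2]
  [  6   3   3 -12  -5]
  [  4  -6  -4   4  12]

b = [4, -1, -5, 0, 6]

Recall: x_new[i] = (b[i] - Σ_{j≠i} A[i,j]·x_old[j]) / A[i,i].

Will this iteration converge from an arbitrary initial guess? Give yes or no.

Write A = D+L+U with D = diag(-10, 9, 8, -12, 12).
Jacobi T = -D⁻¹(L+U): T[4,2] = -(-4)/(12) = +0.3333; T[4,4] = 0.
  T[0,:] = [+0.0000, -0.5000, -0.2000, +0.3000, -0.4000]
  T[1,:] = [-0.2222, +0.0000, -0.2222, +0.6667, +0.3333]
  T[2,:] = [-0.3750, -0.6250, +0.0000, +0.1250, +0.2500]
  T[3,:] = [+0.5000, +0.2500, +0.2500, +0.0000, -0.4167]
  T[4,:] = [-0.3333, +0.5000, +0.3333, -0.3333, +0.0000]
|roots of det(T-λI)|: 1.1970, 0.7349, 0.4454, 0.4454, 0.3636.
ρ(T) = max|λ| = 1.1970; 1.1970 > 1 ⇒ diverges.

no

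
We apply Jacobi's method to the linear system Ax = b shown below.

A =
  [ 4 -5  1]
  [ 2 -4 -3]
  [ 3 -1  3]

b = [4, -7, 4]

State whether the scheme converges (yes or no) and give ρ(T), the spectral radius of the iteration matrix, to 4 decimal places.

Write A = D+L+U with D = diag(4, -4, 3).
T_J = -D⁻¹(L+U): T[0,1] = -(-5)/(4) = +1.2500; T[0,0] = 0.
  T[0,:] = [+0.0000  +1.2500  -0.2500]
  T[1,:] = [+0.5000  +0.0000  -0.7500]
  T[2,:] = [-1.0000  +0.3333  +0.0000]
|λ(T)| sorted: 1.1773, 0.8723, 0.8723.
ρ = 1.1773; 1.1773 > 1: divergent.

no, ρ = 1.1773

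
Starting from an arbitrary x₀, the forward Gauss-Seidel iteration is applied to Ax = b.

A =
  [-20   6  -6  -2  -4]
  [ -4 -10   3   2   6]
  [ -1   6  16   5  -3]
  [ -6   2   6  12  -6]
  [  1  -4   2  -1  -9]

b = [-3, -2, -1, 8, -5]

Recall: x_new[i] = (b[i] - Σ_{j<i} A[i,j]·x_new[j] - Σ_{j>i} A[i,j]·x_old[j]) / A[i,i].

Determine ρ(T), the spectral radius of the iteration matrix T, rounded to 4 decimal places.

0.6061

Write A = D+L+U with D = diag(-20, -10, 16, 12, -9).
GS T = -(D+L)⁻¹U: row 0 first, T[0,2] = -(-6)/(-20) = -0.3000; later rows by forward substitution.
  T[0,:] = [+0.0000, +0.3000, -0.3000, -0.1000, -0.2000]
  T[1,:] = [+0.0000, -0.1200, +0.4200, +0.2400, +0.6800]
  T[2,:] = [+0.0000, +0.0638, -0.1763, -0.4088, -0.0800]
  T[3,:] = [+0.0000, +0.1381, -0.1319, +0.1144, +0.3267]
  T[4,:] = [+0.0000, +0.0855, -0.2445, -0.2213, -0.3785]
|eigenvalues of T|: 0.6061, 0.1984, 0.1656, 0.0785, 0.0000.
ρ = 0.6061; 0.6061 < 1 ⇒ converges.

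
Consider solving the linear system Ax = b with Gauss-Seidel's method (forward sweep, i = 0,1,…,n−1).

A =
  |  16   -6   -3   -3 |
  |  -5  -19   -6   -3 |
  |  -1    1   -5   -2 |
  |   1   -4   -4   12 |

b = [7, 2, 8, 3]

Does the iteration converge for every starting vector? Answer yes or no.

Let D = diag(16, -19, -5, 12); L, U the strict triangles.
Gauss-Seidel: T = -(D+L)⁻¹U, row 0 first, T[0,3] = -(-3)/(16) = +0.1875; later rows by forward substitution.
  T[0,:] = [+0.0000, +0.3750, +0.1875, +0.1875]
  T[1,:] = [+0.0000, -0.0987, -0.3651, -0.2072]
  T[2,:] = [+0.0000, -0.0947, -0.1105, -0.4789]
  T[3,:] = [+0.0000, -0.0957, -0.1742, -0.2444]
|λ(T)| sorted: 0.5927, 0.0816, 0.0816, 0.0000.
spectral radius ρ = 0.5927; 0.5927 < 1 ⇒ converges.

yes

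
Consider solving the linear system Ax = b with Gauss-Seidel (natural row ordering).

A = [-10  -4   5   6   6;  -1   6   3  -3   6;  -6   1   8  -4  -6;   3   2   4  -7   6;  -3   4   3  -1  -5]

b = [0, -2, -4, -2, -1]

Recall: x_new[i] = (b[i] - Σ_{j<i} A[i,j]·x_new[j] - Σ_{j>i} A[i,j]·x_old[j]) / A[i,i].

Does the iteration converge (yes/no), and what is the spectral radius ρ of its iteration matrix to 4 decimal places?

no, ρ = 1.2429

Diagonal D = diag(-10, 6, 8, -7, -5); L, U strict lower/upper.
T_GS = -(D+L)⁻¹U: row 0 first, T[0,1] = -(-4)/(-10) = -0.4000; later rows by forward substitution.
  T[0,:] = [+0.0000  -0.4000  +0.5000  +0.6000  +0.6000]
  T[1,:] = [+0.0000  -0.0667  -0.4167  +0.6000  -0.9000]
  T[2,:] = [+0.0000  -0.2917  +0.4271  +0.8750  +1.3125]
  T[3,:] = [+0.0000  -0.3571  +0.3393  +0.9286  +1.6071]
  T[4,:] = [+0.0000  +0.0831  -0.4449  +0.4593  -0.6139]
|λ(T)| sorted: 1.2429, 0.5434, 0.2884, 0.2640, 0.0000.
ρ = 1.2429; 1.2429 > 1, so it fails to converge.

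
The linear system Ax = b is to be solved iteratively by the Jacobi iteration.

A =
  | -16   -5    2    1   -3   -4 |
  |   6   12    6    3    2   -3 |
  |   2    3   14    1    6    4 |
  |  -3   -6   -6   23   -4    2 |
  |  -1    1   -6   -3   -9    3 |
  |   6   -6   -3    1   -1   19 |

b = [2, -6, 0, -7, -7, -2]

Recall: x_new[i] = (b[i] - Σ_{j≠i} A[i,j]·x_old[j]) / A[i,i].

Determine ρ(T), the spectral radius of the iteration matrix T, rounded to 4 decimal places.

Write A = D+L+U with D = diag(-16, 12, 14, 23, -9, 19).
T_J = -D⁻¹(L+U): T[3,1] = -(-6)/(23) = +0.2609; T[3,3] = 0.
  T[0,:] = [+0.0000, -0.3125, +0.1250, +0.0625, -0.1875, -0.2500]
  T[1,:] = [-0.5000, +0.0000, -0.5000, -0.2500, -0.1667, +0.2500]
  T[2,:] = [-0.1429, -0.2143, +0.0000, -0.0714, -0.4286, -0.2857]
  T[3,:] = [+0.1304, +0.2609, +0.2609, +0.0000, +0.1739, -0.0870]
  T[4,:] = [-0.1111, +0.1111, -0.6667, -0.3333, +0.0000, +0.3333]
  T[5,:] = [-0.3158, +0.3158, +0.1579, -0.0526, +0.0526, +0.0000]
|λ(T)| sorted: 0.8534, 0.4573, 0.4573, 0.1827, 0.1772, 0.0144.
spectral radius ρ = 0.8534; 0.8534 < 1 ⇒ converges.

0.8534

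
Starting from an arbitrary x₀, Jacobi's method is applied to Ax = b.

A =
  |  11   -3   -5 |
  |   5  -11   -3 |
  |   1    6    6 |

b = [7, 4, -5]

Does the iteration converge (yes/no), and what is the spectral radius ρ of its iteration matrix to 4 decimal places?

yes, ρ = 0.7594

A = D + L + U where D = diag(11, -11, 6).
T_J = -D⁻¹(L+U): T[0,1] = -(-3)/(11) = +0.2727; T[0,0] = 0.
  T[0,:] = [+0.0000 +0.2727 +0.4545]
  T[1,:] = [+0.4545 +0.0000 -0.2727]
  T[2,:] = [-0.1667 -1.0000 +0.0000]
|λ(T)| sorted: 0.7594, 0.5057, 0.5057.
ρ = 0.7594; 0.7594 < 1: convergent.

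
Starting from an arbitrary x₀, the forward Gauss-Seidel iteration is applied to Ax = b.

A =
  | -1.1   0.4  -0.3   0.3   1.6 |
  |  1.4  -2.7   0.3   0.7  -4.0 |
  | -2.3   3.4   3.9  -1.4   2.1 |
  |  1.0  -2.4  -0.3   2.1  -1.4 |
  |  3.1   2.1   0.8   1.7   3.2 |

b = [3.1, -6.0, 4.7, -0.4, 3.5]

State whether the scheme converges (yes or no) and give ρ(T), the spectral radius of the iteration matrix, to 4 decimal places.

no, ρ = 1.4820

A = D + L + U where D = diag(-1.1, -2.7, 3.9, 2.1, 3.2).
T_GS = -(D+L)⁻¹U: row 0 first, T[0,3] = -(0.3)/(-1.1) = +0.2727; later rows by forward substitution.
  T[0,:] = [+0.0000, +0.3636, -0.2727, +0.2727, +1.4545]
  T[1,:] = [+0.0000, +0.1886, -0.0303, +0.4007, -0.7273]
  T[2,:] = [+0.0000, +0.0501, -0.1344, +0.1705, +0.9534]
  T[3,:] = [+0.0000, +0.0495, +0.0760, +0.3524, -0.7209]
  T[4,:] = [+0.0000, -0.5148, +0.2773, -0.7570, -0.7872]
|λ(T)| sorted: 1.4820, 1.0055, 0.1405, 0.0447, 0.0000.
ρ(T) = max|λ| = 1.4820; 1.4820 > 1 ⇒ diverges.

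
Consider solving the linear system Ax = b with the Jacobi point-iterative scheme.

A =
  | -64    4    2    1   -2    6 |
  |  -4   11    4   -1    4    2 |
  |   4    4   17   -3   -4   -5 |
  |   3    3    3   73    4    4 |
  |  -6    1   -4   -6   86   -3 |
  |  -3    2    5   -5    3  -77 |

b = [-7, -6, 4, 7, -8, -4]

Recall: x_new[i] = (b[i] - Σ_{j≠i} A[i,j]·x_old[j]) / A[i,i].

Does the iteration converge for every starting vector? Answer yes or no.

yes

Write A = D+L+U with D = diag(-64, 11, 17, 73, 86, -77).
Jacobi: T = -D⁻¹(L+U), T[2,4] = -(-4)/(17) = +0.2353; T[2,2] = 0.
  T[0,:] = [+0.0000  +0.0625  +0.0312  +0.0156  -0.0312  +0.0938]
  T[1,:] = [+0.3636  +0.0000  -0.3636  +0.0909  -0.3636  -0.1818]
  T[2,:] = [-0.2353  -0.2353  +0.0000  +0.1765  +0.2353  +0.2941]
  T[3,:] = [-0.0411  -0.0411  -0.0411  +0.0000  -0.0548  -0.0548]
  T[4,:] = [+0.0698  -0.0116  +0.0465  +0.0698  +0.0000  +0.0349]
  T[5,:] = [-0.0390  +0.0260  +0.0649  -0.0649  +0.0390  +0.0000]
|eigenvalues of T|: 0.3843, 0.2969, 0.0975, 0.0975, 0.0822, 0.0455.
ρ = 0.3843; 0.3843 < 1, so it converges for any x₀.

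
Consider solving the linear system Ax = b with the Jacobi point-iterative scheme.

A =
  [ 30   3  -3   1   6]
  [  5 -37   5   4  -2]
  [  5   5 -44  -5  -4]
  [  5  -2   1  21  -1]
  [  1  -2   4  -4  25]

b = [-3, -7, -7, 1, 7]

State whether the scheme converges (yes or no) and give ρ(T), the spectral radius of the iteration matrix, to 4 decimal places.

yes, ρ = 0.2985

Let D = diag(30, -37, -44, 21, 25); L, U the strict triangles.
Jacobi: T = -D⁻¹(L+U), T[1,3] = -(4)/(-37) = +0.1081; T[1,1] = 0.
  T[0,:] = [+0.0000  -0.1000  +0.1000  -0.0333  -0.2000]
  T[1,:] = [+0.1351  +0.0000  +0.1351  +0.1081  -0.0541]
  T[2,:] = [+0.1136  +0.1136  +0.0000  -0.1136  -0.0909]
  T[3,:] = [-0.2381  +0.0952  -0.0476  +0.0000  +0.0476]
  T[4,:] = [-0.0400  +0.0800  -0.1600  +0.1600  +0.0000]
|eigenvalues of T|: 0.2985, 0.2115, 0.2115, 0.1949, 0.1512.
ρ(T) = max|λ| = 0.2985; 0.2985 < 1, so it converges for any x₀.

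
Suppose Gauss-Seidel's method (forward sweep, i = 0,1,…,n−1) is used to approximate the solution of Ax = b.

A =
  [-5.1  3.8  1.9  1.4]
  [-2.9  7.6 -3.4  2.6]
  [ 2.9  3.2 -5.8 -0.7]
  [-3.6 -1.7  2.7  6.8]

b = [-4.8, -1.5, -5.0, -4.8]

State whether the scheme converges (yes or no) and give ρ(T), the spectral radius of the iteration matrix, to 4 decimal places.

yes, ρ = 0.8833

Write A = D+L+U with D = diag(-5.1, 7.6, -5.8, 6.8).
Gauss-Seidel: T = -(D+L)⁻¹U, row 0 first, T[0,1] = -(3.8)/(-5.1) = +0.7451; later rows by forward substitution.
  T[0,:] = [+0.0000 +0.7451 +0.3725 +0.2745]
  T[1,:] = [+0.0000 +0.2843 +0.5895 -0.2374]
  T[2,:] = [+0.0000 +0.5294 +0.5115 -0.1144]
  T[3,:] = [+0.0000 +0.2553 +0.1415 +0.1314]
|eigenvalues of T|: 0.8833, 0.1788, 0.1349, 0.0000.
ρ(T) = max|λ| = 0.8833; 0.8833 < 1, so it converges for any x₀.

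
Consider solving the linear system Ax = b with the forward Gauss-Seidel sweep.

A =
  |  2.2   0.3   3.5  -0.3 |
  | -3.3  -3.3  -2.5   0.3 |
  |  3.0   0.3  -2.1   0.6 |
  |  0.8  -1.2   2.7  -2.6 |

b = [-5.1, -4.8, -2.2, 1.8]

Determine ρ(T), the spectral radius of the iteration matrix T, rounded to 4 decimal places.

1.3087

Let D = diag(2.2, -3.3, -2.1, -2.6); L, U the strict triangles.
Gauss-Seidel: T = -(D+L)⁻¹U, row 0 first, T[0,1] = -(0.3)/(2.2) = -0.1364; later rows by forward substitution.
  T[0,:] = [+0.0000  -0.1364  -1.5909  +0.1364]
  T[1,:] = [+0.0000  +0.1364  +0.8333  -0.0455]
  T[2,:] = [+0.0000  -0.1753  -2.1537  +0.4740]
  T[3,:] = [+0.0000  -0.2870  -3.1106  +0.5552]
|roots of det(T-λI)|: 1.3087, 0.1900, 0.0365, 0.0000.
ρ = 1.3087; 1.3087 > 1, so it fails to converge.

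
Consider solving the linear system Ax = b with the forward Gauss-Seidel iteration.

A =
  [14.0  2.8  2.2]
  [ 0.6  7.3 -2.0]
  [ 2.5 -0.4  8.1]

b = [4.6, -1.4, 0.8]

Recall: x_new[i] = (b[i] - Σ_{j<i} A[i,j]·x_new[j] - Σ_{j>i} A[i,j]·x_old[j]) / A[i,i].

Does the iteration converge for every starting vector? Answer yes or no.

yes

Write A = D+L+U with D = diag(14, 7.3, 8.1).
T_GS = -(D+L)⁻¹U: row 0 first, T[0,2] = -(2.2)/(14) = -0.1571; later rows by forward substitution.
  T[0,:] = [+0.0000 -0.2000 -0.1571]
  T[1,:] = [+0.0000 +0.0164 +0.2869]
  T[2,:] = [+0.0000 +0.0625 +0.0627]
eigenvalue magnitudes: 0.1755, 0.0964, 0.0000.
ρ(T) = max|λ| = 0.1755; 0.1755 < 1, so it converges for any x₀.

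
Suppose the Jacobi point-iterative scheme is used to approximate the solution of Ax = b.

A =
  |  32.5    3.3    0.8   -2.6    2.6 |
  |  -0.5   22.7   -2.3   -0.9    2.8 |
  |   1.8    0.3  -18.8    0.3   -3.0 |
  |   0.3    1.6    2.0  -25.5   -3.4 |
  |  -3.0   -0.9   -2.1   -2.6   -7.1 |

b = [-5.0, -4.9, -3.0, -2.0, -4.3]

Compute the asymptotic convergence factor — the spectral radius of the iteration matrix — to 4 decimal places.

0.4220

Diagonal D = diag(32.5, 22.7, -18.8, -25.5, -7.1); L, U strict lower/upper.
T_J = -D⁻¹(L+U): T[0,2] = -(0.8)/(32.5) = -0.0246; T[0,0] = 0.
  T[0,:] = [+0.0000  -0.1015  -0.0246  +0.0800  -0.0800]
  T[1,:] = [+0.0220  +0.0000  +0.1013  +0.0396  -0.1233]
  T[2,:] = [+0.0957  +0.0160  +0.0000  +0.0160  -0.1596]
  T[3,:] = [+0.0118  +0.0627  +0.0784  +0.0000  -0.1333]
  T[4,:] = [-0.4225  -0.1268  -0.2958  -0.3662  +0.0000]
eigenvalue magnitudes: 0.4220, 0.3412, 0.0875, 0.0627, 0.0627.
ρ(T) = max|λ| = 0.4220; 0.4220 < 1: convergent.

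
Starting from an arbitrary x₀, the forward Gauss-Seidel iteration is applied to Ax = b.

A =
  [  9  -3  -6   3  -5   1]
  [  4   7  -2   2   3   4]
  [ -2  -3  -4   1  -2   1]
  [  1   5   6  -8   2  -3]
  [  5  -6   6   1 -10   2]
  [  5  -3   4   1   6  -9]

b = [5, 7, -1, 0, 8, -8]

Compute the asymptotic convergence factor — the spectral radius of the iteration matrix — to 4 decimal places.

Diagonal D = diag(9, 7, -4, -8, -10, -9); L, U strict lower/upper.
T_GS = -(D+L)⁻¹U: row 0 first, T[0,4] = -(-5)/(9) = +0.5556; later rows by forward substitution.
  T[0,:] = [+0.0000, +0.3333, +0.6667, -0.3333, +0.5556, -0.1111]
  T[1,:] = [+0.0000, -0.1905, -0.0952, -0.0952, -0.7460, -0.5079]
  T[2,:] = [+0.0000, -0.0238, -0.2619, +0.4881, -0.2183, +0.6865]
  T[3,:] = [+0.0000, -0.0952, -0.1726, +0.2649, -0.3105, -0.1915]
  T[4,:] = [+0.0000, +0.2571, +0.2161, +0.2098, +0.5634, +0.8420]
  T[5,:] = [+0.0000, +0.3989, +0.4106, +0.2328, +0.8014, +0.9527]
eigenvalue magnitudes: 1.3134, 0.4177, 0.3977, 0.0755, 0.0401, 0.0000.
spectral radius ρ = 1.3134; 1.3134 > 1 ⇒ diverges.

1.3134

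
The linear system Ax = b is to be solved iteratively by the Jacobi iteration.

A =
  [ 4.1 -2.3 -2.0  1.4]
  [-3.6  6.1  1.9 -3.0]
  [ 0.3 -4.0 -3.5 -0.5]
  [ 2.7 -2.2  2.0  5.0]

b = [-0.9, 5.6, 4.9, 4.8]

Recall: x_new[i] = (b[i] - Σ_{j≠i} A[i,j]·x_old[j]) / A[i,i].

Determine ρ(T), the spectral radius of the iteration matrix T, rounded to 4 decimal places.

1.1738

Let D = diag(4.1, 6.1, -3.5, 5); L, U the strict triangles.
T_J = -D⁻¹(L+U): T[1,0] = -(-3.6)/(6.1) = +0.5902; T[1,1] = 0.
  T[0,:] = [+0.0000  +0.5610  +0.4878  -0.3415]
  T[1,:] = [+0.5902  +0.0000  -0.3115  +0.4918]
  T[2,:] = [+0.0857  -1.1429  +0.0000  -0.1429]
  T[3,:] = [-0.5400  +0.4400  -0.4000  +0.0000]
|eigenvalues of T|: 1.1738, 0.8702, 0.4619, 0.1583.
spectral radius ρ = 1.1738; 1.1738 > 1 ⇒ diverges.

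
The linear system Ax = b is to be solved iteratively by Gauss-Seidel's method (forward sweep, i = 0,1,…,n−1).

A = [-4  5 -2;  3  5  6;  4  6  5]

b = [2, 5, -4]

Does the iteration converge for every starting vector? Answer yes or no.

Let D = diag(-4, 5, 5); L, U the strict triangles.
GS T = -(D+L)⁻¹U: row 0 first, T[0,1] = -(5)/(-4) = +1.2500; later rows by forward substitution.
  T[0,:] = [+0.0000 +1.2500 -0.5000]
  T[1,:] = [+0.0000 -0.7500 -0.9000]
  T[2,:] = [+0.0000 -0.1000 +1.4800]
moduli |λ_i(T)| = 1.5197, 0.7897, 0.0000.
spectral radius ρ = 1.5197; 1.5197 > 1, so it fails to converge.

no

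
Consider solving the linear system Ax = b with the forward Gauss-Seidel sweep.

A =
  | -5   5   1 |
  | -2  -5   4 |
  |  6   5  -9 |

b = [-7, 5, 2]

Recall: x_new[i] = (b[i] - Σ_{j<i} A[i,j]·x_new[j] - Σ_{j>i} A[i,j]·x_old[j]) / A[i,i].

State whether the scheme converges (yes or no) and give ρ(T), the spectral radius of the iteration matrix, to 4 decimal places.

Diagonal D = diag(-5, -5, -9); L, U strict lower/upper.
T_GS = -(D+L)⁻¹U: row 0 first, T[0,2] = -(1)/(-5) = +0.2000; later rows by forward substitution.
  T[0,:] = [+0.0000, +1.0000, +0.2000]
  T[1,:] = [+0.0000, -0.4000, +0.7200]
  T[2,:] = [+0.0000, +0.4444, +0.5333]
moduli |λ_i(T)| = 0.8000, 0.6667, 0.0000.
ρ = 0.8000; 0.8000 < 1 ⇒ converges.

yes, ρ = 0.8000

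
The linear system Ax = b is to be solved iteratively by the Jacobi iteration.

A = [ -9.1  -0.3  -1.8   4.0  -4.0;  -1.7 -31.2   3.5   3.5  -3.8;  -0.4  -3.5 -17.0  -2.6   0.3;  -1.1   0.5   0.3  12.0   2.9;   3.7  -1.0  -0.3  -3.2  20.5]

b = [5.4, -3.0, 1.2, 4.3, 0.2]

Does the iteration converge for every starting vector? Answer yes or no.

Write A = D+L+U with D = diag(-9.1, -31.2, -17, 12, 20.5).
Jacobi: T = -D⁻¹(L+U), T[0,1] = -(-0.3)/(-9.1) = -0.0330; T[0,0] = 0.
  T[0,:] = [+0.0000 -0.0330 -0.1978 +0.4396 -0.4396]
  T[1,:] = [-0.0545 +0.0000 +0.1122 +0.1122 -0.1218]
  T[2,:] = [-0.0235 -0.2059 +0.0000 -0.1529 +0.0176]
  T[3,:] = [+0.0917 -0.0417 -0.0250 +0.0000 -0.2417]
  T[4,:] = [-0.1805 +0.0488 +0.0146 +0.1561 +0.0000]
moduli |λ_i(T)| = 0.3800, 0.2123, 0.2086, 0.2086, 0.1052.
ρ(T) = max|λ| = 0.3800; 0.3800 < 1, so it converges for any x₀.

yes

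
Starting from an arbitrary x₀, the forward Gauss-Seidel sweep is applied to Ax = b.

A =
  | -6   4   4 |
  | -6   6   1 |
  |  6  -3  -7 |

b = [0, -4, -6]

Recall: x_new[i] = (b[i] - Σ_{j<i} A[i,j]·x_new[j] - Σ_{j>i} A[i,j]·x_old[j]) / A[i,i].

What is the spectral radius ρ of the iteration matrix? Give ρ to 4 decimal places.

0.9203

A = D + L + U where D = diag(-6, 6, -7).
T_GS = -(D+L)⁻¹U: row 0 first, T[0,2] = -(4)/(-6) = +0.6667; later rows by forward substitution.
  T[0,:] = [+0.0000, +0.6667, +0.6667]
  T[1,:] = [+0.0000, +0.6667, +0.5000]
  T[2,:] = [+0.0000, +0.2857, +0.3571]
|eigenvalues of T|: 0.9203, 0.1035, 0.0000.
ρ(T) = max|λ| = 0.9203; 0.9203 < 1, so it converges for any x₀.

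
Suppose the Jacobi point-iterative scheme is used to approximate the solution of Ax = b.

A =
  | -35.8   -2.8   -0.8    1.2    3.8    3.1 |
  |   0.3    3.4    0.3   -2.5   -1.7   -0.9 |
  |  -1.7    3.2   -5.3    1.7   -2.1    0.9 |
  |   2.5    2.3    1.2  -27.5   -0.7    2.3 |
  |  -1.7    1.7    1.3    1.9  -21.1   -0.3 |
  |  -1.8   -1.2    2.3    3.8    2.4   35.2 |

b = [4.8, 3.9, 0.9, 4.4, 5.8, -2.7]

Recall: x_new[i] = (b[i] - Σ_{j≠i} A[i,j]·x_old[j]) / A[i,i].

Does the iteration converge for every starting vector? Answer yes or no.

A = D + L + U where D = diag(-35.8, 3.4, -5.3, -27.5, -21.1, 35.2).
Jacobi: T = -D⁻¹(L+U), T[0,1] = -(-2.8)/(-35.8) = -0.0782; T[0,0] = 0.
  T[0,:] = [+0.0000  -0.0782  -0.0223  +0.0335  +0.1061  +0.0866]
  T[1,:] = [-0.0882  +0.0000  -0.0882  +0.7353  +0.5000  +0.2647]
  T[2,:] = [-0.3208  +0.6038  +0.0000  +0.3208  -0.3962  +0.1698]
  T[3,:] = [+0.0909  +0.0836  +0.0436  +0.0000  -0.0255  +0.0836]
  T[4,:] = [-0.0806  +0.0806  +0.0616  +0.0900  +0.0000  -0.0142]
  T[5,:] = [+0.0511  +0.0341  -0.0653  -0.1080  -0.0682  +0.0000]
moduli |λ_i(T)| = 0.2939, 0.2341, 0.2341, 0.1849, 0.0999, 0.0999.
spectral radius ρ = 0.2939; 0.2939 < 1, so it converges for any x₀.

yes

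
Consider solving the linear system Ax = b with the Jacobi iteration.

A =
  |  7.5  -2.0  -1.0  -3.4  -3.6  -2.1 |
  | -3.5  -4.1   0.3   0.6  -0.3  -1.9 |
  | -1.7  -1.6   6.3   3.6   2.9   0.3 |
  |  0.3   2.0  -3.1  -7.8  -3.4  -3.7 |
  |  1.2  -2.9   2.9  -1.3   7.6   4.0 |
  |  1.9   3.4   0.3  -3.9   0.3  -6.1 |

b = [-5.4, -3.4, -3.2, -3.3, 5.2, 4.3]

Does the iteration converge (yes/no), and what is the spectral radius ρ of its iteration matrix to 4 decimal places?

Let D = diag(7.5, -4.1, 6.3, -7.8, 7.6, -6.1); L, U the strict triangles.
Jacobi: T = -D⁻¹(L+U), T[4,0] = -(1.2)/(7.6) = -0.1579; T[4,4] = 0.
  T[0,:] = [+0.0000, +0.2667, +0.1333, +0.4533, +0.4800, +0.2800]
  T[1,:] = [-0.8537, +0.0000, +0.0732, +0.1463, -0.0732, -0.4634]
  T[2,:] = [+0.2698, +0.2540, +0.0000, -0.5714, -0.4603, -0.0476]
  T[3,:] = [+0.0385, +0.2564, -0.3974, +0.0000, -0.4359, -0.4744]
  T[4,:] = [-0.1579, +0.3816, -0.3816, +0.1711, +0.0000, -0.5263]
  T[5,:] = [+0.3115, +0.5574, +0.0492, -0.6393, +0.0492, +0.0000]
|λ(T)| sorted: 1.2006, 0.8919, 0.8919, 0.5474, 0.1648, 0.0051.
ρ(T) = max|λ| = 1.2006; 1.2006 > 1 ⇒ diverges.

no, ρ = 1.2006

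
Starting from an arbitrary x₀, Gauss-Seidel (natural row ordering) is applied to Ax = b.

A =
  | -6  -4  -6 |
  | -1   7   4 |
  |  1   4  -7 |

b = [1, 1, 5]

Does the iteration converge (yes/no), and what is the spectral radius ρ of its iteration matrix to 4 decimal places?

yes, ρ = 0.7217

Diagonal D = diag(-6, 7, -7); L, U strict lower/upper.
GS T = -(D+L)⁻¹U: row 0 first, T[0,2] = -(-6)/(-6) = -1.0000; later rows by forward substitution.
  T[0,:] = [+0.0000, -0.6667, -1.0000]
  T[1,:] = [+0.0000, -0.0952, -0.7143]
  T[2,:] = [+0.0000, -0.1497, -0.5510]
|roots of det(T-λI)|: 0.7217, 0.0754, 0.0000.
ρ(T) = max|λ| = 0.7217; 0.7217 < 1, so it converges for any x₀.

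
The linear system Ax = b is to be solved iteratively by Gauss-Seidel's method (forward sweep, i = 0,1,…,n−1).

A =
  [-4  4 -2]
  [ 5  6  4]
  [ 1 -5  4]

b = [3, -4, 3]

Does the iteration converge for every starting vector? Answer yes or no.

Diagonal D = diag(-4, 6, 4); L, U strict lower/upper.
T_GS = -(D+L)⁻¹U: row 0 first, T[0,1] = -(4)/(-4) = +1.0000; later rows by forward substitution.
  T[0,:] = [+0.0000  +1.0000  -0.5000]
  T[1,:] = [+0.0000  -0.8333  -0.2500]
  T[2,:] = [+0.0000  -1.2917  -0.1875]
eigenvalue magnitudes: 1.1640, 0.1432, 0.0000.
ρ = 1.1640; 1.1640 > 1: divergent.

no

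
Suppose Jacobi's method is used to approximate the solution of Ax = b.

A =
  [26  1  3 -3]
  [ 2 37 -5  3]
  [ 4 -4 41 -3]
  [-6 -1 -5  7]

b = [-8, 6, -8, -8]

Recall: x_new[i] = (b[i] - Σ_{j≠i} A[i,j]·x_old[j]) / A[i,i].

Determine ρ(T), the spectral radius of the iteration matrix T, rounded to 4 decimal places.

Split A = D + L + U, D = diag(26, 37, 41, 7).
Jacobi: T = -D⁻¹(L+U), T[1,3] = -(3)/(37) = -0.0811; T[1,1] = 0.
  T[0,:] = [+0.0000, -0.0385, -0.1154, +0.1154]
  T[1,:] = [-0.0541, +0.0000, +0.1351, -0.0811]
  T[2,:] = [-0.0976, +0.0976, +0.0000, +0.0732]
  T[3,:] = [+0.8571, +0.1429, +0.7143, +0.0000]
|eigenvalues of T|: 0.4420, 0.3083, 0.1950, 0.0613.
ρ = 0.4420; 0.4420 < 1 ⇒ converges.

0.4420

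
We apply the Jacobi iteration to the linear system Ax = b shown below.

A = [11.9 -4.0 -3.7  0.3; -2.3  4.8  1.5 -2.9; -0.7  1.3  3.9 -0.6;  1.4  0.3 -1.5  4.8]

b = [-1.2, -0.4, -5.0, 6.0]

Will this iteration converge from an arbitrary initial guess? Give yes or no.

Write A = D+L+U with D = diag(11.9, 4.8, 3.9, 4.8).
Jacobi T = -D⁻¹(L+U): T[3,2] = -(-1.5)/(4.8) = +0.3125; T[3,3] = 0.
  T[0,:] = [+0.0000  +0.3361  +0.3109  -0.0252]
  T[1,:] = [+0.4792  +0.0000  -0.3125  +0.6042]
  T[2,:] = [+0.1795  -0.3333  +0.0000  +0.1538]
  T[3,:] = [-0.2917  -0.0625  +0.3125  +0.0000]
|roots of det(T-λI)|: 0.7975, 0.4255, 0.4255, 0.1919.
ρ = 0.7975; 0.7975 < 1 ⇒ converges.

yes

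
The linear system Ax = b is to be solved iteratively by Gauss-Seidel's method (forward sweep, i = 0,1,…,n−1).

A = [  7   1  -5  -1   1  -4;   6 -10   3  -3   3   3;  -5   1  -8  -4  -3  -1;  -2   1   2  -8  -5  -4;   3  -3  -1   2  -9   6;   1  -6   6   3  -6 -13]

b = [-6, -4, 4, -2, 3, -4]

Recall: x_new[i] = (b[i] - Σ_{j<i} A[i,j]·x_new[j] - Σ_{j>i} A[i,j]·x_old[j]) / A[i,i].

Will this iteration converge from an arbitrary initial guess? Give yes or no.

Write A = D+L+U with D = diag(7, -10, -8, -8, -9, -13).
Gauss-Seidel: T = -(D+L)⁻¹U, row 0 first, T[0,2] = -(-5)/(7) = +0.7143; later rows by forward substitution.
  T[0,:] = [+0.0000, -0.1429, +0.7143, +0.1429, -0.1429, +0.5714]
  T[1,:] = [+0.0000, -0.0857, +0.7286, -0.2143, +0.2143, +0.6429]
  T[2,:] = [+0.0000, +0.0786, -0.3554, -0.6161, -0.2589, -0.4018]
  T[3,:] = [+0.0000, +0.0446, -0.1763, -0.2165, -0.6272, -0.6629]
  T[4,:] = [+0.0000, -0.0179, -0.0045, +0.1394, -0.2297, +0.5402]
  T[5,:] = [+0.0000, +0.0834, -0.4840, -0.2887, -0.2681, -0.8405]
moduli |λ_i(T)| = 1.1912, 0.6495, 0.3118, 0.3118, 0.0091, 0.0000.
ρ = 1.1912; 1.1912 > 1 ⇒ diverges.

no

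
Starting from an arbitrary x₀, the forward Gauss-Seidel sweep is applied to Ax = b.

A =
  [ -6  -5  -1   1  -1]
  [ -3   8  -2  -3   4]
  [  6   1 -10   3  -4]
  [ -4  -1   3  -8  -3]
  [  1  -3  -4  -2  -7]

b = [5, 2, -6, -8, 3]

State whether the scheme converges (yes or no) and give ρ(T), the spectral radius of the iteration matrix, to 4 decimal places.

yes, ρ = 0.8293

Diagonal D = diag(-6, 8, -10, -8, -7); L, U strict lower/upper.
Gauss-Seidel: T = -(D+L)⁻¹U, row 0 first, T[0,3] = -(1)/(-6) = +0.1667; later rows by forward substitution.
  T[0,:] = [+0.0000  -0.8333  -0.1667  +0.1667  -0.1667]
  T[1,:] = [+0.0000  -0.3125  +0.1875  +0.4375  -0.5625]
  T[2,:] = [+0.0000  -0.5312  -0.0813  +0.4438  -0.5563]
  T[3,:] = [+0.0000  +0.2565  +0.0294  +0.0284  -0.4299]
  T[4,:] = [+0.0000  +0.2452  -0.0661  -0.4254  +0.6580]
|λ(T)| sorted: 0.8293, 0.2987, 0.2987, 0.0453, 0.0000.
ρ(T) = max|λ| = 0.8293; 0.8293 < 1: convergent.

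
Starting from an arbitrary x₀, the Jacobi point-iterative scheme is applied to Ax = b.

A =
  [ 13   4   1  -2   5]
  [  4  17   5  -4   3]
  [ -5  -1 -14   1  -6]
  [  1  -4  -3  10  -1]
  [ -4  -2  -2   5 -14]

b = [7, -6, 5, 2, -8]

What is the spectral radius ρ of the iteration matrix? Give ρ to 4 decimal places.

0.8857

Write A = D+L+U with D = diag(13, 17, -14, 10, -14).
T_J = -D⁻¹(L+U): T[2,3] = -(1)/(-14) = +0.0714; T[2,2] = 0.
  T[0,:] = [+0.0000  -0.3077  -0.0769  +0.1538  -0.3846]
  T[1,:] = [-0.2353  +0.0000  -0.2941  +0.2353  -0.1765]
  T[2,:] = [-0.3571  -0.0714  +0.0000  +0.0714  -0.4286]
  T[3,:] = [-0.1000  +0.4000  +0.3000  +0.0000  +0.1000]
  T[4,:] = [-0.2857  -0.1429  -0.1429  +0.3571  +0.0000]
|λ(T)| sorted: 0.8857, 0.4751, 0.3109, 0.3109, 0.1552.
ρ(T) = max|λ| = 0.8857; 0.8857 < 1: convergent.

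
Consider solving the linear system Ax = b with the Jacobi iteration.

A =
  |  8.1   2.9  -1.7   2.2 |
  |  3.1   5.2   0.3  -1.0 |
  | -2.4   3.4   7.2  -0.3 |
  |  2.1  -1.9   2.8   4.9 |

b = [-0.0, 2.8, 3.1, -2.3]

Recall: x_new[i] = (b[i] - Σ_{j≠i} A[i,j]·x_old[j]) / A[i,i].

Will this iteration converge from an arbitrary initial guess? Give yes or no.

Write A = D+L+U with D = diag(8.1, 5.2, 7.2, 4.9).
Jacobi: T = -D⁻¹(L+U), T[1,0] = -(3.1)/(5.2) = -0.5962; T[1,1] = 0.
  T[0,:] = [+0.0000 -0.3580 +0.2099 -0.2716]
  T[1,:] = [-0.5962 +0.0000 -0.0577 +0.1923]
  T[2,:] = [+0.3333 -0.4722 +0.0000 +0.0417]
  T[3,:] = [-0.4286 +0.3878 -0.5714 +0.0000]
eigenvalue magnitudes: 0.9128, 0.4567, 0.3835, 0.3835.
ρ(T) = max|λ| = 0.9128; 0.9128 < 1, so it converges for any x₀.

yes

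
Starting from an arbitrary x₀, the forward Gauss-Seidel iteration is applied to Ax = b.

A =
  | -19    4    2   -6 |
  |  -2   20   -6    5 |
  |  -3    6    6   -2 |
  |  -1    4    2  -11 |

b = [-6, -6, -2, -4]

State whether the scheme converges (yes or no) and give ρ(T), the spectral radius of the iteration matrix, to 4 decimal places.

yes, ρ = 0.3901

Let D = diag(-19, 20, 6, -11); L, U the strict triangles.
GS T = -(D+L)⁻¹U: row 0 first, T[0,1] = -(4)/(-19) = +0.2105; later rows by forward substitution.
  T[0,:] = [+0.0000 +0.2105 +0.1053 -0.3158]
  T[1,:] = [+0.0000 +0.0211 +0.3105 -0.2816]
  T[2,:] = [+0.0000 +0.0842 -0.2579 +0.4570]
  T[3,:] = [+0.0000 +0.0038 +0.0565 +0.0094]
moduli |λ_i(T)| = 0.3901, 0.1226, 0.0400, 0.0000.
ρ(T) = max|λ| = 0.3901; 0.3901 < 1, so it converges for any x₀.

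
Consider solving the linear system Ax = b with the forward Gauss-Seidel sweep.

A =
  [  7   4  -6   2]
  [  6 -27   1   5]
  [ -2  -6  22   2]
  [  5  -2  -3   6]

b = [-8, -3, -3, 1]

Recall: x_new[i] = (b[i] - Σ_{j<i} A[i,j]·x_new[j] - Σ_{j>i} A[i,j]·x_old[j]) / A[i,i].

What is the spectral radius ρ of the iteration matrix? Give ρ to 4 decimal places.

0.4444

Split A = D + L + U, D = diag(7, -27, 22, 6).
Gauss-Seidel: T = -(D+L)⁻¹U, row 0 first, T[0,2] = -(-6)/(7) = +0.8571; later rows by forward substitution.
  T[0,:] = [+0.0000  -0.5714  +0.8571  -0.2857]
  T[1,:] = [+0.0000  -0.1270  +0.2275  +0.1217]
  T[2,:] = [+0.0000  -0.0866  +0.1400  -0.0837]
  T[3,:] = [+0.0000  +0.3906  -0.5685  +0.2368]
eigenvalue magnitudes: 0.4444, 0.2117, 0.0170, 0.0000.
ρ(T) = max|λ| = 0.4444; 0.4444 < 1 ⇒ converges.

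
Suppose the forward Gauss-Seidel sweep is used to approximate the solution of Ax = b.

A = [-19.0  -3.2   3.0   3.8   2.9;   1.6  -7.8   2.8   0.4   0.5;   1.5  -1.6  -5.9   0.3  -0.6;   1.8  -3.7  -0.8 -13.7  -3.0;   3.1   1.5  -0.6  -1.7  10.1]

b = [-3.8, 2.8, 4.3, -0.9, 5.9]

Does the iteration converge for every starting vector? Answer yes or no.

yes

A = D + L + U where D = diag(-19, -7.8, -5.9, -13.7, 10.1).
T_GS = -(D+L)⁻¹U: row 0 first, T[0,1] = -(-3.2)/(-19) = -0.1684; later rows by forward substitution.
  T[0,:] = [+0.0000 -0.1684 +0.1579 +0.2000 +0.1526]
  T[1,:] = [+0.0000 -0.0345 +0.3914 +0.0923 +0.0954]
  T[2,:] = [+0.0000 -0.0334 -0.0660 +0.0767 -0.0888]
  T[3,:] = [+0.0000 -0.0108 -0.0811 -0.0031 -0.2195]
  T[4,:] = [+0.0000 +0.0530 -0.1242 -0.0711 -0.1032]
|roots of det(T-λI)|: 0.2045, 0.1024, 0.1024, 0.0964, 0.0000.
ρ = 0.2045; 0.2045 < 1 ⇒ converges.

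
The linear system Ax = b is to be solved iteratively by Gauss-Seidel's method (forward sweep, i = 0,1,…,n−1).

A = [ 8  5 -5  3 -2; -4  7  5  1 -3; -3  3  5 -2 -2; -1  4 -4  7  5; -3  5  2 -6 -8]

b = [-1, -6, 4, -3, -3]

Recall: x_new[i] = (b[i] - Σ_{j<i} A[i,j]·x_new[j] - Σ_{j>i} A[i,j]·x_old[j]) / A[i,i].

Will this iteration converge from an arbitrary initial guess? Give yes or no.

no

Split A = D + L + U, D = diag(8, 7, 5, 7, -8).
Gauss-Seidel: T = -(D+L)⁻¹U, row 0 first, T[0,3] = -(3)/(8) = -0.3750; later rows by forward substitution.
  T[0,:] = [+0.0000  -0.6250  +0.6250  -0.3750  +0.2500]
  T[1,:] = [+0.0000  -0.3571  -0.3571  -0.3571  +0.5714]
  T[2,:] = [+0.0000  -0.1607  +0.5893  +0.3893  +0.2071]
  T[3,:] = [+0.0000  +0.0230  +0.6301  +0.3730  -0.8867]
  T[4,:] = [+0.0000  -0.0462  -0.7828  -0.2650  +0.9802]
eigenvalue magnitudes: 1.4569, 0.3363, 0.3124, 0.3124, 0.0000.
ρ = 1.4569; 1.4569 > 1: divergent.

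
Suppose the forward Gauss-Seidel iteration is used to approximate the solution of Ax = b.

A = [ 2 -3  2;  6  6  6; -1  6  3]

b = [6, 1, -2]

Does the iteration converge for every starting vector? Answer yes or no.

Let D = diag(2, 6, 3); L, U the strict triangles.
GS T = -(D+L)⁻¹U: row 0 first, T[0,2] = -(2)/(2) = -1.0000; later rows by forward substitution.
  T[0,:] = [+0.0000 +1.5000 -1.0000]
  T[1,:] = [+0.0000 -1.5000 +0.0000]
  T[2,:] = [+0.0000 +3.5000 -0.3333]
|λ(T)| sorted: 1.5000, 0.3333, 0.0000.
ρ(T) = max|λ| = 1.5000; 1.5000 > 1, so it fails to converge.

no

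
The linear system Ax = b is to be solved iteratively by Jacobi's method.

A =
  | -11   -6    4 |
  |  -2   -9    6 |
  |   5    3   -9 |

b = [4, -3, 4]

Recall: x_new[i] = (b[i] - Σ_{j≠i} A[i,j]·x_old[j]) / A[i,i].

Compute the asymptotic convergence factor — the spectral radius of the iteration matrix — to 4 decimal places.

0.8951

Write A = D+L+U with D = diag(-11, -9, -9).
T_J = -D⁻¹(L+U): T[2,0] = -(5)/(-9) = +0.5556; T[2,2] = 0.
  T[0,:] = [+0.0000 -0.5455 +0.3636]
  T[1,:] = [-0.2222 +0.0000 +0.6667]
  T[2,:] = [+0.5556 +0.3333 +0.0000]
|roots of det(T-λI)|: 0.8951, 0.5058, 0.5058.
spectral radius ρ = 0.8951; 0.8951 < 1: convergent.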